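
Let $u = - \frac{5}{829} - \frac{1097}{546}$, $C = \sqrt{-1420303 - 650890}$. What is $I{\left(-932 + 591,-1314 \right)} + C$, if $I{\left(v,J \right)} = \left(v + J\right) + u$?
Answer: $- \frac{750021413}{452634} + i \sqrt{2071193} \approx -1657.0 + 1439.2 i$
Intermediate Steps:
$C = i \sqrt{2071193}$ ($C = \sqrt{-2071193} = i \sqrt{2071193} \approx 1439.2 i$)
$u = - \frac{912143}{452634}$ ($u = \left(-5\right) \frac{1}{829} - \frac{1097}{546} = - \frac{5}{829} - \frac{1097}{546} = - \frac{912143}{452634} \approx -2.0152$)
$I{\left(v,J \right)} = - \frac{912143}{452634} + J + v$ ($I{\left(v,J \right)} = \left(v + J\right) - \frac{912143}{452634} = \left(J + v\right) - \frac{912143}{452634} = - \frac{912143}{452634} + J + v$)
$I{\left(-932 + 591,-1314 \right)} + C = \left(- \frac{912143}{452634} - 1314 + \left(-932 + 591\right)\right) + i \sqrt{2071193} = \left(- \frac{912143}{452634} - 1314 - 341\right) + i \sqrt{2071193} = - \frac{750021413}{452634} + i \sqrt{2071193}$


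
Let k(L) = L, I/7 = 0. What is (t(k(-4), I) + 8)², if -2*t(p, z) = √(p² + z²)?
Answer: 36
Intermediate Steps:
I = 0 (I = 7*0 = 0)
t(p, z) = -√(p² + z²)/2
(t(k(-4), I) + 8)² = (-√((-4)² + 0²)/2 + 8)² = (-√(16 + 0)/2 + 8)² = (-√16/2 + 8)² = (-½*4 + 8)² = (-2 + 8)² = 6² = 36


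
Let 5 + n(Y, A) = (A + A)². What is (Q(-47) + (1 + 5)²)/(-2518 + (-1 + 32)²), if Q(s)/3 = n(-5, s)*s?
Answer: 415045/519 ≈ 799.70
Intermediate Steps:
n(Y, A) = -5 + 4*A² (n(Y, A) = -5 + (A + A)² = -5 + (2*A)² = -5 + 4*A²)
Q(s) = 3*s*(-5 + 4*s²) (Q(s) = 3*((-5 + 4*s²)*s) = 3*(s*(-5 + 4*s²)) = 3*s*(-5 + 4*s²))
(Q(-47) + (1 + 5)²)/(-2518 + (-1 + 32)²) = ((-15*(-47) + 12*(-47)³) + (1 + 5)²)/(-2518 + (-1 + 32)²) = ((705 + 12*(-103823)) + 6²)/(-2518 + 31²) = ((705 - 1245876) + 36)/(-2518 + 961) = (-1245171 + 36)/(-1557) = -1245135*(-1/1557) = 415045/519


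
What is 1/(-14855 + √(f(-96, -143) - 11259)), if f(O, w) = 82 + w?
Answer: -2971/44136469 - 2*I*√2830/220682345 ≈ -6.7314e-5 - 4.8212e-7*I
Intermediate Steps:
1/(-14855 + √(f(-96, -143) - 11259)) = 1/(-14855 + √((82 - 143) - 11259)) = 1/(-14855 + √(-61 - 11259)) = 1/(-14855 + √(-11320)) = 1/(-14855 + 2*I*√2830)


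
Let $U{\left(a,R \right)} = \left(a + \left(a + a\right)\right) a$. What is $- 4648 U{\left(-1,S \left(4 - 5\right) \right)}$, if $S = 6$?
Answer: $-13944$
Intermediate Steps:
$U{\left(a,R \right)} = 3 a^{2}$ ($U{\left(a,R \right)} = \left(a + 2 a\right) a = 3 a a = 3 a^{2}$)
$- 4648 U{\left(-1,S \left(4 - 5\right) \right)} = - 4648 \cdot 3 \left(-1\right)^{2} = - 4648 \cdot 3 \cdot 1 = \left(-4648\right) 3 = -13944$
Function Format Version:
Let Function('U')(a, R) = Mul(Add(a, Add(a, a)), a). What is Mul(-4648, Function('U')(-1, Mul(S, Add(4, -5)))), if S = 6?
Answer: -13944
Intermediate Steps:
Function('U')(a, R) = Mul(3, Pow(a, 2)) (Function('U')(a, R) = Mul(Add(a, Mul(2, a)), a) = Mul(Mul(3, a), a) = Mul(3, Pow(a, 2)))
Mul(-4648, Function('U')(-1, Mul(S, Add(4, -5)))) = Mul(-4648, Mul(3, Pow(-1, 2))) = Mul(-4648, Mul(3, 1)) = Mul(-4648, 3) = -13944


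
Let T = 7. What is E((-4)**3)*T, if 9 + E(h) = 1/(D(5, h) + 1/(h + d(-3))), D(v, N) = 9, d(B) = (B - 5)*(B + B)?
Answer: -8897/143 ≈ -62.217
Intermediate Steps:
d(B) = 2*B*(-5 + B) (d(B) = (-5 + B)*(2*B) = 2*B*(-5 + B))
E(h) = -9 + 1/(9 + 1/(48 + h)) (E(h) = -9 + 1/(9 + 1/(h + 2*(-3)*(-5 - 3))) = -9 + 1/(9 + 1/(h + 2*(-3)*(-8))) = -9 + 1/(9 + 1/(h + 48)) = -9 + 1/(9 + 1/(48 + h)))
E((-4)**3)*T = ((-3849 - 80*(-4)**3)/(433 + 9*(-4)**3))*7 = ((-3849 - 80*(-64))/(433 + 9*(-64)))*7 = ((-3849 + 5120)/(433 - 576))*7 = (1271/(-143))*7 = -1/143*1271*7 = -1271/143*7 = -8897/143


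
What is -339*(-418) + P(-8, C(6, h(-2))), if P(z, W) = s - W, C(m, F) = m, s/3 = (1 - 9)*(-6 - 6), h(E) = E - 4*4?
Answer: 141984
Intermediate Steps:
h(E) = -16 + E (h(E) = E - 16 = -16 + E)
s = 288 (s = 3*((1 - 9)*(-6 - 6)) = 3*(-8*(-12)) = 3*96 = 288)
P(z, W) = 288 - W
-339*(-418) + P(-8, C(6, h(-2))) = -339*(-418) + (288 - 1*6) = 141702 + (288 - 6) = 141702 + 282 = 141984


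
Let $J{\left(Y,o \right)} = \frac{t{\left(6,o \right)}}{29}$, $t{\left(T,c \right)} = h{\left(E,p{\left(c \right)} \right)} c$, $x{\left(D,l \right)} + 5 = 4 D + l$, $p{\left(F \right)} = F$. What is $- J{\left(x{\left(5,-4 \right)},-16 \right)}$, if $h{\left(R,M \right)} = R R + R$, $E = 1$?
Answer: $\frac{32}{29} \approx 1.1034$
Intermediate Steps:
$x{\left(D,l \right)} = -5 + l + 4 D$ ($x{\left(D,l \right)} = -5 + \left(4 D + l\right) = -5 + \left(l + 4 D\right) = -5 + l + 4 D$)
$h{\left(R,M \right)} = R + R^{2}$ ($h{\left(R,M \right)} = R^{2} + R = R + R^{2}$)
$t{\left(T,c \right)} = 2 c$ ($t{\left(T,c \right)} = 1 \left(1 + 1\right) c = 1 \cdot 2 c = 2 c$)
$J{\left(Y,o \right)} = \frac{2 o}{29}$
$- J{\left(x{\left(5,-4 \right)},-16 \right)} = - \frac{2 \left(-16\right)}{29} = \left(-1\right) \left(- \frac{32}{29}\right) = \frac{32}{29}$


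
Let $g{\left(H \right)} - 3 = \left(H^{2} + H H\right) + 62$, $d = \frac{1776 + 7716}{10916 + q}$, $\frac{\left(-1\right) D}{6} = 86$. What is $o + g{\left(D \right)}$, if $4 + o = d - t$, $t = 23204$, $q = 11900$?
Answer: $\frac{2905443149}{5704} \approx 5.0937 \cdot 10^{5}$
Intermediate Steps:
$D = -516$ ($D = \left(-6\right) 86 = -516$)
$d = \frac{2373}{5704}$ ($d = \frac{1776 + 7716}{10916 + 11900} = \frac{9492}{22816} = 9492 \cdot \frac{1}{22816} = \frac{2373}{5704} \approx 0.41602$)
$g{\left(H \right)} = 65 + 2 H^{2}$ ($g{\left(H \right)} = 3 + \left(\left(H^{2} + H H\right) + 62\right) = 3 + \left(\left(H^{2} + H^{2}\right) + 62\right) = 3 + \left(2 H^{2} + 62\right) = 3 + \left(62 + 2 H^{2}\right) = 65 + 2 H^{2}$)
$o = - \frac{132376059}{5704}$ ($o = -4 + \left(\frac{2373}{5704} - 23204\right) = -4 - \frac{132353243}{5704} = - \frac{132376059}{5704} \approx -23208.0$)
$o + g{\left(D \right)} = - \frac{132376059}{5704} + \left(65 + 2 \left(-516\right)^{2}\right) = - \frac{132376059}{5704} + \left(65 + 2 \cdot 266256\right) = - \frac{132376059}{5704} + \left(65 + 532512\right) = - \frac{132376059}{5704} + 532577 = \frac{2905443149}{5704}$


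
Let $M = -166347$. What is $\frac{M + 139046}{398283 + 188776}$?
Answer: $- \frac{27301}{587059} \approx -0.046505$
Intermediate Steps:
$\frac{M + 139046}{398283 + 188776} = \frac{-166347 + 139046}{398283 + 188776} = - \frac{27301}{587059}$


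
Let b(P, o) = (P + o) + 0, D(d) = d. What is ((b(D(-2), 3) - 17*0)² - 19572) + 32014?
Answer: 12443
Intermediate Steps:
b(P, o) = P + o
((b(D(-2), 3) - 17*0)² - 19572) + 32014 = (((-2 + 3) - 17*0)² - 19572) + 32014 = ((1 + 0)² - 19572) + 32014 = (1² - 19572) + 32014 = (1 - 19572) + 32014 = -19571 + 32014 = 12443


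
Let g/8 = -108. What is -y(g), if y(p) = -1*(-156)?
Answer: -156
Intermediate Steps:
g = -864 (g = 8*(-108) = -864)
y(p) = 156
-y(g) = -1*156 = -156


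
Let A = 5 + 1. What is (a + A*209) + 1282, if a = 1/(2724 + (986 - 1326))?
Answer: 6045825/2384 ≈ 2536.0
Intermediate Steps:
a = 1/2384 (a = 1/(2724 - 340) = 1/2384 ≈ 0.00041946)
A = 6
(a + A*209) + 1282 = (1/2384 + 6*209) + 1282 = (1/2384 + 1254) + 1282 = 2989537/2384 + 1282 = 6045825/2384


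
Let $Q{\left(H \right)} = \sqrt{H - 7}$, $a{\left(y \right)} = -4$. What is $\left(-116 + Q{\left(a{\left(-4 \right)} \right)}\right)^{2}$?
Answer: $\left(116 - i \sqrt{11}\right)^{2} \approx 13445.0 - 769.46 i$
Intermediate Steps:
$Q{\left(H \right)} = \sqrt{-7 + H}$
$\left(-116 + Q{\left(a{\left(-4 \right)} \right)}\right)^{2} = \left(-116 + \sqrt{-7 - 4}\right)^{2} = \left(-116 + \sqrt{-11}\right)^{2} = \left(-116 + i \sqrt{11}\right)^{2}$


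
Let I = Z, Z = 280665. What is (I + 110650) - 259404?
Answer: 131911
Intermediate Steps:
I = 280665
(I + 110650) - 259404 = (280665 + 110650) - 259404 = 391315 - 259404 = 131911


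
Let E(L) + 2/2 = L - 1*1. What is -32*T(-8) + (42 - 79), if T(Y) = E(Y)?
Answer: 283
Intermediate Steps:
E(L) = -2 + L (E(L) = -1 + (L - 1*1) = -1 + (L - 1) = -1 + (-1 + L) = -2 + L)
T(Y) = -2 + Y
-32*T(-8) + (42 - 79) = -32*(-2 - 8) + (42 - 79) = -32*(-10) - 37 = 320 - 37 = 283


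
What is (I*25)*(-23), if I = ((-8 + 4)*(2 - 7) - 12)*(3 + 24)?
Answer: -124200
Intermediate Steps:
I = 216 (I = (-4*(-5) - 12)*27 = (20 - 12)*27 = 8*27 = 216)
(I*25)*(-23) = (216*25)*(-23) = 5400*(-23) = -124200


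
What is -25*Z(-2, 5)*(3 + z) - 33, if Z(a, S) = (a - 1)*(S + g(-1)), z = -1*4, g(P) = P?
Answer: -333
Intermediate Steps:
z = -4
Z(a, S) = (-1 + S)*(-1 + a) (Z(a, S) = (a - 1)*(S - 1) = (-1 + a)*(-1 + S) = (-1 + S)*(-1 + a))
-25*Z(-2, 5)*(3 + z) - 33 = -25*(1 - 1*5 - 1*(-2) + 5*(-2))*(3 - 4) - 33 = -25*(1 - 5 + 2 - 10)*(-1) - 33 = -(-300)*(-1) - 33 = -25*12 - 33 = -300 - 33 = -333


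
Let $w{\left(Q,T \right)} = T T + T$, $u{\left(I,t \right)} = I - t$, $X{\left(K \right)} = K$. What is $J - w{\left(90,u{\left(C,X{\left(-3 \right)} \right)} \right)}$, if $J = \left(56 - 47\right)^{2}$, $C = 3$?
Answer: $39$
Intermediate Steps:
$w{\left(Q,T \right)} = T + T^{2}$ ($w{\left(Q,T \right)} = T^{2} + T = T + T^{2}$)
$J = 81$ ($J = 9^{2} = 81$)
$J - w{\left(90,u{\left(C,X{\left(-3 \right)} \right)} \right)} = 81 - \left(3 - -3\right) \left(1 + \left(3 - -3\right)\right) = 81 - \left(3 + 3\right) \left(1 + \left(3 + 3\right)\right) = 81 - 6 \left(1 + 6\right) = 81 - 6 \cdot 7 = 81 - 42 = 39$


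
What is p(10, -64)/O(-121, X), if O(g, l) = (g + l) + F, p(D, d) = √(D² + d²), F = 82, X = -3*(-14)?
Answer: 2*√1049/3 ≈ 21.592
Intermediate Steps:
X = 42
O(g, l) = 82 + g + l (O(g, l) = (g + l) + 82 = 82 + g + l)
p(10, -64)/O(-121, X) = √(10² + (-64)²)/(82 - 121 + 42) = √(100 + 4096)/3 = √4196*(⅓) = (2*√1049)*(⅓) = 2*√1049/3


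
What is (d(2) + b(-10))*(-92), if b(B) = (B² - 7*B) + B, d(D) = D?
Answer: -14904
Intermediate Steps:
b(B) = B² - 6*B
(d(2) + b(-10))*(-92) = (2 - 10*(-6 - 10))*(-92) = (2 - 10*(-16))*(-92) = (2 + 160)*(-92) = 162*(-92) = -14904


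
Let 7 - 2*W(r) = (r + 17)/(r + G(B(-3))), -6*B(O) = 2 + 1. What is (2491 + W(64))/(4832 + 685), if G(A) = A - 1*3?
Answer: 201169/445038 ≈ 0.45203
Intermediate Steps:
B(O) = -1/2 (B(O) = -(2 + 1)/6 = -1/6*3 = -1/2)
G(A) = -3 + A (G(A) = A - 3 = -3 + A)
W(r) = 7/2 - (17 + r)/(2*(-7/2 + r)) (W(r) = 7/2 - (r + 17)/(2*(r + (-3 - 1/2))) = 7/2 - (17 + r)/(2*(r - 7/2)) = 7/2 - (17 + r)/(2*(-7/2 + r)))
(2491 + W(64))/(4832 + 685) = (2491 + (-83 + 12*64)/(2*(-7 + 2*64)))/(4832 + 685) = (2491 + (-83 + 768)/(2*(-7 + 128)))/5517 = (2491 + (1/2)*685/121)*(1/5517) = (2491 + (1/2)*(1/121)*685)*(1/5517) = (2491 + 685/242)*(1/5517) = (603507/242)*(1/5517) = 201169/445038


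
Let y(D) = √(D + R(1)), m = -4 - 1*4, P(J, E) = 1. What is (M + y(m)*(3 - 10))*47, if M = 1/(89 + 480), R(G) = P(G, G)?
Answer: 47/569 - 329*I*√7 ≈ 0.082601 - 870.45*I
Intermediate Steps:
R(G) = 1
m = -8 (m = -4 - 4 = -8)
M = 1/569 ≈ 0.0017575
y(D) = √(1 + D) (y(D) = √(D + 1) = √(1 + D))
(M + y(m)*(3 - 10))*47 = (1/569 + √(1 - 8)*(3 - 10))*47 = (1/569 + √(-7)*(-7))*47 = (1/569 + (I*√7)*(-7))*47 = (1/569 - 7*I*√7)*47 = 47/569 - 329*I*√7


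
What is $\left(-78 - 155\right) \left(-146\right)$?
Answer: $34018$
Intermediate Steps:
$\left(-78 - 155\right) \left(-146\right) = \left(-233\right) \left(-146\right) = 34018$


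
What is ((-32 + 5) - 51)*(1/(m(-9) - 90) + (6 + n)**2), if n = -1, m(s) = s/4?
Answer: -239746/123 ≈ -1949.2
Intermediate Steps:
m(s) = s/4 (m(s) = s*(1/4) = s/4)
((-32 + 5) - 51)*(1/(m(-9) - 90) + (6 + n)**2) = ((-32 + 5) - 51)*(1/((1/4)*(-9) - 90) + (6 - 1)**2) = (-27 - 51)*(1/(-9/4 - 90) + 5**2) = -78*(1/(-369/4) + 25) = -78*(-4/369 + 25) = -78*9221/369 = -239746/123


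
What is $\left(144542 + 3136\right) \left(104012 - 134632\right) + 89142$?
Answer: $-4521811218$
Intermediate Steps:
$\left(144542 + 3136\right) \left(104012 - 134632\right) + 89142 = 147678 \left(-30620\right) + 89142 = -4521900360 + 89142 = -4521811218$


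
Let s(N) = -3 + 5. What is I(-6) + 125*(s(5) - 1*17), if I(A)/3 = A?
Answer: -1893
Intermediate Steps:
I(A) = 3*A
s(N) = 2
I(-6) + 125*(s(5) - 1*17) = 3*(-6) + 125*(2 - 1*17) = -18 + 125*(2 - 17) = -18 + 125*(-15) = -18 - 1875 = -1893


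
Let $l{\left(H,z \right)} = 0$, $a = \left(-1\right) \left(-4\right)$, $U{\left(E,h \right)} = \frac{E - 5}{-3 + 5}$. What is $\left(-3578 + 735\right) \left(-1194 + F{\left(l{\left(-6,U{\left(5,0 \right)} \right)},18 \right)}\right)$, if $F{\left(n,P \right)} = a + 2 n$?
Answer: $3383170$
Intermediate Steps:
$U{\left(E,h \right)} = - \frac{5}{2} + \frac{E}{2}$ ($U{\left(E,h \right)} = \frac{-5 + E}{2} = \left(-5 + E\right) \frac{1}{2} = - \frac{5}{2} + \frac{E}{2}$)
$a = 4$
$F{\left(n,P \right)} = 4 + 2 n$
$\left(-3578 + 735\right) \left(-1194 + F{\left(l{\left(-6,U{\left(5,0 \right)} \right)},18 \right)}\right) = \left(-3578 + 735\right) \left(-1194 + \left(4 + 2 \cdot 0\right)\right) = - 2843 \left(-1194 + \left(4 + 0\right)\right) = - 2843 \left(-1194 + 4\right) = \left(-2843\right) \left(-1190\right) = 3383170$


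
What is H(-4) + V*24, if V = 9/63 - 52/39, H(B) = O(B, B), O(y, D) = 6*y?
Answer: -368/7 ≈ -52.571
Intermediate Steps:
H(B) = 6*B
V = -25/21 (V = 9*(1/63) - 52*1/39 = ⅐ - 4/3 = -25/21 ≈ -1.1905)
H(-4) + V*24 = 6*(-4) - 25/21*24 = -24 - 200/7 = -368/7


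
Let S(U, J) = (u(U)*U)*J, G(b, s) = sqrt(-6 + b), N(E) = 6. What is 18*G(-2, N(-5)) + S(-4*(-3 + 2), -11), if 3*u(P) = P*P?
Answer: -704/3 + 36*I*sqrt(2) ≈ -234.67 + 50.912*I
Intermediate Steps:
u(P) = P**2/3 (u(P) = (P*P)/3 = P**2/3)
S(U, J) = J*U**3/3 (S(U, J) = ((U**2/3)*U)*J = (U**3/3)*J = J*U**3/3)
18*G(-2, N(-5)) + S(-4*(-3 + 2), -11) = 18*sqrt(-6 - 2) + (1/3)*(-11)*(-4*(-3 + 2))**3 = 18*sqrt(-8) + (1/3)*(-11)*(-4*(-1))**3 = 18*(2*I*sqrt(2)) + (1/3)*(-11)*4**3 = 36*I*sqrt(2) + (1/3)*(-11)*64 = 36*I*sqrt(2) - 704/3 = -704/3 + 36*I*sqrt(2)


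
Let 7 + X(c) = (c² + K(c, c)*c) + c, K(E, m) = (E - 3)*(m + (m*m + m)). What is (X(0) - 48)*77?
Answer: -4235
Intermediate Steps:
K(E, m) = (-3 + E)*(m² + 2*m) (K(E, m) = (-3 + E)*(m + (m² + m)) = (-3 + E)*(m + (m + m²)) = (-3 + E)*(m² + 2*m))
X(c) = -7 + c + c² + c²*(-6 + c² - c) (X(c) = -7 + ((c² + (c*(-6 - 3*c + 2*c + c*c))*c) + c) = -7 + ((c² + (c*(-6 - 3*c + 2*c + c²))*c) + c) = -7 + ((c² + (c*(-6 + c² - c))*c) + c) = -7 + ((c² + c²*(-6 + c² - c)) + c) = -7 + (c + c² + c²*(-6 + c² - c)) = -7 + c + c² + c²*(-6 + c² - c))
(X(0) - 48)*77 = ((-7 + 0 + 0⁴ - 1*0³ - 5*0²) - 48)*77 = ((-7 + 0 + 0 - 1*0 - 5*0) - 48)*77 = ((-7 + 0 + 0 + 0 + 0) - 48)*77 = (-7 - 48)*77 = -55*77 = -4235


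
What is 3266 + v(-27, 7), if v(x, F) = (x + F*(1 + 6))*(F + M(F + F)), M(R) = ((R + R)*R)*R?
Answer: 124156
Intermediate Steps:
M(R) = 2*R**3 (M(R) = ((2*R)*R)*R = (2*R**2)*R = 2*R**3)
v(x, F) = (F + 16*F**3)*(x + 7*F) (v(x, F) = (x + F*(1 + 6))*(F + 2*(F + F)**3) = (x + F*7)*(F + 2*(2*F)**3) = (x + 7*F)*(F + 2*(8*F**3)) = (x + 7*F)*(F + 16*F**3) = (F + 16*F**3)*(x + 7*F))
3266 + v(-27, 7) = 3266 + 7*(-27 + 7*7 + 112*7**3 + 16*(-27)*7**2) = 3266 + 7*(-27 + 49 + 112*343 + 16*(-27)*49) = 3266 + 7*(-27 + 49 + 38416 - 21168) = 3266 + 7*17270 = 3266 + 120890 = 124156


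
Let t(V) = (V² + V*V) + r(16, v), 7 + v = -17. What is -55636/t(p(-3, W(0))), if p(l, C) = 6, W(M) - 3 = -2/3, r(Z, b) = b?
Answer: -13909/12 ≈ -1159.1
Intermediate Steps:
v = -24 (v = -7 - 17 = -24)
W(M) = 7/3 (W(M) = 3 - 2/3 = 3 - 2*⅓ = 3 - ⅔ = 7/3)
t(V) = -24 + 2*V² (t(V) = (V² + V*V) - 24 = (V² + V²) - 24 = 2*V² - 24 = -24 + 2*V²)
-55636/t(p(-3, W(0))) = -55636/(-24 + 2*6²) = -55636/(-24 + 2*36) = -55636/(-24 + 72) = -55636/48 = -55636*1/48 = -13909/12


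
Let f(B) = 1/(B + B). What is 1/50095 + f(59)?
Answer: 50213/5911210 ≈ 0.0084945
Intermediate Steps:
f(B) = 1/(2*B)
1/50095 + f(59) = 1/50095 + (½)/59 = 1/50095 + (½)*(1/59) = 1/50095 + 1/118 = 50213/5911210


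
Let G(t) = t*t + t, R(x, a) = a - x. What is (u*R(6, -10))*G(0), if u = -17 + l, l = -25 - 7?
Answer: 0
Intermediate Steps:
l = -32
G(t) = t + t² (G(t) = t² + t = t + t²)
u = -49 (u = -17 - 32 = -49)
(u*R(6, -10))*G(0) = (-49*(-10 - 1*6))*(0*(1 + 0)) = (-49*(-10 - 6))*(0*1) = -49*(-16)*0 = 784*0 = 0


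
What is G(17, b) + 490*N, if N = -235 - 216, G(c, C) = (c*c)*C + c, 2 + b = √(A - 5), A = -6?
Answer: -221551 + 289*I*√11 ≈ -2.2155e+5 + 958.5*I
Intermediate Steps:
b = -2 + I*√11 (b = -2 + √(-6 - 5) = -2 + √(-11) = -2 + I*√11 ≈ -2.0 + 3.3166*I)
G(c, C) = c + C*c² (G(c, C) = c²*C + c = C*c² + c = c + C*c²)
N = -451
G(17, b) + 490*N = 17*(1 + (-2 + I*√11)*17) + 490*(-451) = 17*(1 + (-34 + 17*I*√11)) - 220990 = 17*(-33 + 17*I*√11) - 220990 = (-561 + 289*I*√11) - 220990 = -221551 + 289*I*√11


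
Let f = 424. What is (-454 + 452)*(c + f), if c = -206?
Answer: -436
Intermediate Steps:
(-454 + 452)*(c + f) = (-454 + 452)*(-206 + 424) = -2*218 = -436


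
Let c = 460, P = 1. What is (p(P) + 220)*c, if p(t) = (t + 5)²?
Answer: 117760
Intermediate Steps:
p(t) = (5 + t)²
(p(P) + 220)*c = ((5 + 1)² + 220)*460 = (6² + 220)*460 = (36 + 220)*460 = 256*460 = 117760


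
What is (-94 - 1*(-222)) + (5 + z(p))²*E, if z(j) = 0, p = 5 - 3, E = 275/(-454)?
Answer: 51237/454 ≈ 112.86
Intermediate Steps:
E = -275/454 (E = 275*(-1/454) = -275/454 ≈ -0.60573)
p = 2
(-94 - 1*(-222)) + (5 + z(p))²*E = (-94 - 1*(-222)) + (5 + 0)²*(-275/454) = (-94 + 222) + 5²*(-275/454) = 128 + 25*(-275/454) = 128 - 6875/454 = 51237/454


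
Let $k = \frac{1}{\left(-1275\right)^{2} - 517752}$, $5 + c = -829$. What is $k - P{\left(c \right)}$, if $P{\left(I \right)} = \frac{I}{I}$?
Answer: $- \frac{1107872}{1107873} \approx -1.0$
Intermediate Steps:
$c = -834$ ($c = -5 - 829 = -834$)
$P{\left(I \right)} = 1$
$k = \frac{1}{1107873}$ ($k = \frac{1}{1625625 - 517752} = \frac{1}{1107873} \approx 9.0263 \cdot 10^{-7}$)
$k - P{\left(c \right)} = \frac{1}{1107873} - 1 = - \frac{1107872}{1107873}$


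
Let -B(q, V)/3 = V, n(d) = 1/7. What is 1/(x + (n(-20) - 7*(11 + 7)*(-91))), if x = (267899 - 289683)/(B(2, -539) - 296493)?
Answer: 516033/5916946219 ≈ 8.7213e-5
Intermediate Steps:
n(d) = ⅐
B(q, V) = -3*V
x = 5446/73719 (x = (267899 - 289683)/(-3*(-539) - 296493) = -21784/(1617 - 296493) = -21784/(-294876) = -21784*(-1/294876) = 5446/73719 ≈ 0.073875)
1/(x + (n(-20) - 7*(11 + 7)*(-91))) = 1/(5446/73719 + (⅐ - 7*(11 + 7)*(-91))) = 1/(5446/73719 + (⅐ - 7*18*(-91))) = 1/(5446/73719 + (⅐ - 126*(-91))) = 1/(5446/73719 + (⅐ + 11466)) = 1/(5446/73719 + 80263/7) = 1/(5916946219/516033) = 516033/5916946219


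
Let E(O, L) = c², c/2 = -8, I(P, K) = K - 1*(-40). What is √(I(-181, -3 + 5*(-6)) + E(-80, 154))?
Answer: √263 ≈ 16.217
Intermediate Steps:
I(P, K) = 40 + K (I(P, K) = K + 40 = 40 + K)
c = -16 (c = 2*(-8) = -16)
E(O, L) = 256 (E(O, L) = (-16)² = 256)
√(I(-181, -3 + 5*(-6)) + E(-80, 154)) = √((40 + (-3 + 5*(-6))) + 256) = √((40 + (-3 - 30)) + 256) = √((40 - 33) + 256) = √(7 + 256) = √263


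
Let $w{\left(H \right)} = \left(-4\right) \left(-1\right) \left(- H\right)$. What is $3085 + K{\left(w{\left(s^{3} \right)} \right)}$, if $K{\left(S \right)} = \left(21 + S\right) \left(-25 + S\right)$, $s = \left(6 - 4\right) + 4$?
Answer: $752512$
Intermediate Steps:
$s = 6$ ($s = 2 + 4 = 6$)
$w{\left(H \right)} = - 4 H$ ($w{\left(H \right)} = 4 \left(- H\right) = - 4 H$)
$K{\left(S \right)} = \left(-25 + S\right) \left(21 + S\right)$
$3085 + K{\left(w{\left(s^{3} \right)} \right)} = 3085 - \left(525 - 746496 + 4 \left(-4\right) 6^{3}\right) = 3085 - \left(525 - 746496 + 4 \left(-4\right) 216\right) = 3085 - \left(-2931 - 746496\right) = 3085 + \left(-525 + 746496 + 3456\right) = 3085 + 749427 = 752512$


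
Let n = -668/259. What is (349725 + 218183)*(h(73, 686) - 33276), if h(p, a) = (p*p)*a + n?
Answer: 532814462477352/259 ≈ 2.0572e+12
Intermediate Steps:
n = -668/259 (n = -668*1/259 = -668/259 ≈ -2.5792)
h(p, a) = -668/259 + a*p² (h(p, a) = (p*p)*a - 668/259 = p²*a - 668/259 = a*p² - 668/259 = -668/259 + a*p²)
(349725 + 218183)*(h(73, 686) - 33276) = (349725 + 218183)*((-668/259 + 686*73²) - 33276) = 567908*((-668/259 + 686*5329) - 33276) = 567908*((-668/259 + 3655694) - 33276) = 567908*(946824078/259 - 33276) = 567908*(938205594/259) = 532814462477352/259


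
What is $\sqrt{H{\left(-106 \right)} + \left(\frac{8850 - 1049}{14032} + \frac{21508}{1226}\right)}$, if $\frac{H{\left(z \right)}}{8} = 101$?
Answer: $\frac{\sqrt{3820078664162269}}{2150404} \approx 28.742$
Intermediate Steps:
$H{\left(z \right)} = 808$ ($H{\left(z \right)} = 8 \cdot 101 = 808$)
$\sqrt{H{\left(-106 \right)} + \left(\frac{8850 - 1049}{14032} + \frac{21508}{1226}\right)} = \sqrt{808 + \left(\frac{8850 - 1049}{14032} + \frac{21508}{1226}\right)} = \sqrt{808 + \left(\left(8850 - 1049\right) \frac{1}{14032} + 21508 \cdot \frac{1}{1226}\right)} = \sqrt{808 + \left(7801 \cdot \frac{1}{14032} + \frac{10754}{613}\right)} = \sqrt{808 + \left(\frac{7801}{14032} + \frac{10754}{613}\right)} = \sqrt{808 + \frac{155682141}{8601616}} = \sqrt{\frac{7105787869}{8601616}} = \frac{\sqrt{3820078664162269}}{2150404}$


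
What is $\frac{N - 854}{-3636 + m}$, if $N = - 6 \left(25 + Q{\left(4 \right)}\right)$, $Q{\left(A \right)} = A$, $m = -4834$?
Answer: $\frac{514}{4235} \approx 0.12137$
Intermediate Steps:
$N = -174$ ($N = - 6 \left(25 + 4\right) = \left(-6\right) 29 = -174$)
$\frac{N - 854}{-3636 + m} = \frac{-174 - 854}{-3636 - 4834} = - \frac{1028}{-8470} = \left(-1028\right) \left(- \frac{1}{8470}\right) = \frac{514}{4235}$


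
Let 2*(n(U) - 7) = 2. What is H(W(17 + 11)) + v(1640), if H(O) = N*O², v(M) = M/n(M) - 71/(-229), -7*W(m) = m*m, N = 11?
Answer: 31645352/229 ≈ 1.3819e+5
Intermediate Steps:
n(U) = 8 (n(U) = 7 + (½)*2 = 7 + 1 = 8)
W(m) = -m²/7 (W(m) = -m*m/7 = -m²/7)
v(M) = 71/229 + M/8 (v(M) = M/8 - 71/(-229) = M*(⅛) - 71*(-1/229) = M/8 + 71/229 = 71/229 + M/8)
H(O) = 11*O²
H(W(17 + 11)) + v(1640) = 11*(-(17 + 11)²/7)² + (71/229 + (⅛)*1640) = 11*(-⅐*28²)² + (71/229 + 205) = 11*(-⅐*784)² + 47016/229 = 11*(-112)² + 47016/229 = 11*12544 + 47016/229 = 137984 + 47016/229 = 31645352/229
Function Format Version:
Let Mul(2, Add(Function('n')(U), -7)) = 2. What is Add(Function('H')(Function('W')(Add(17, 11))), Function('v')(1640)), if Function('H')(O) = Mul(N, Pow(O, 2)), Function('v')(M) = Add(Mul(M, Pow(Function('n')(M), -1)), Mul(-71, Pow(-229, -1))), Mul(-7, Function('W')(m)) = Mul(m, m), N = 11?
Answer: Rational(31645352, 229) ≈ 1.3819e+5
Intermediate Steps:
Function('n')(U) = 8 (Function('n')(U) = Add(7, Mul(Rational(1, 2), 2)) = Add(7, 1) = 8)
Function('W')(m) = Mul(Rational(-1, 7), Pow(m, 2)) (Function('W')(m) = Mul(Rational(-1, 7), Mul(m, m)) = Mul(Rational(-1, 7), Pow(m, 2)))
Function('v')(M) = Add(Rational(71, 229), Mul(Rational(1, 8), M)) (Function('v')(M) = Add(Mul(M, Pow(8, -1)), Mul(-71, Pow(-229, -1))) = Add(Mul(M, Rational(1, 8)), Mul(-71, Rational(-1, 229))) = Add(Mul(Rational(1, 8), M), Rational(71, 229)) = Add(Rational(71, 229), Mul(Rational(1, 8), M)))
Function('H')(O) = Mul(11, Pow(O, 2))
Add(Function('H')(Function('W')(Add(17, 11))), Function('v')(1640)) = Add(Mul(11, Pow(Mul(Rational(-1, 7), Pow(Add(17, 11), 2)), 2)), Add(Rational(71, 229), Mul(Rational(1, 8), 1640))) = Add(Mul(11, Pow(Mul(Rational(-1, 7), Pow(28, 2)), 2)), Add(Rational(71, 229), 205)) = Add(Mul(11, Pow(Mul(Rational(-1, 7), 784), 2)), Rational(47016, 229)) = Add(Mul(11, Pow(-112, 2)), Rational(47016, 229)) = Add(Mul(11, 12544), Rational(47016, 229)) = Add(137984, Rational(47016, 229)) = Rational(31645352, 229)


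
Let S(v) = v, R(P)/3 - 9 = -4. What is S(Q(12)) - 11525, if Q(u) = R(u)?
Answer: -11510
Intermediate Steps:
R(P) = 15 (R(P) = 27 + 3*(-4) = 27 - 12 = 15)
Q(u) = 15
S(Q(12)) - 11525 = 15 - 11525 = -11510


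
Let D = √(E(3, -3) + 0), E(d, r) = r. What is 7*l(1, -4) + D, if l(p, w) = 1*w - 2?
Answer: -42 + I*√3 ≈ -42.0 + 1.732*I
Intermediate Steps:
D = I*√3 (D = √(-3 + 0) = √(-3) = I*√3 ≈ 1.732*I)
l(p, w) = -2 + w (l(p, w) = w - 2 = -2 + w)
7*l(1, -4) + D = 7*(-2 - 4) + I*√3 = 7*(-6) + I*√3 = -42 + I*√3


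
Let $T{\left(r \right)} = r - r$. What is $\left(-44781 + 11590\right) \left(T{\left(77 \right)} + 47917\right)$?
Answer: $-1590413147$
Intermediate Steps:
$T{\left(r \right)} = 0$
$\left(-44781 + 11590\right) \left(T{\left(77 \right)} + 47917\right) = \left(-44781 + 11590\right) \left(0 + 47917\right) = \left(-33191\right) 47917 = -1590413147$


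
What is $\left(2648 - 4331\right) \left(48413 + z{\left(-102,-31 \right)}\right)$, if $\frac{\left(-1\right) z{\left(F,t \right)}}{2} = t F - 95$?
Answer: $-71155557$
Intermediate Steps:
$z{\left(F,t \right)} = 190 - 2 F t$ ($z{\left(F,t \right)} = - 2 \left(t F - 95\right) = - 2 \left(F t - 95\right) = - 2 \left(-95 + F t\right) = 190 - 2 F t$)
$\left(2648 - 4331\right) \left(48413 + z{\left(-102,-31 \right)}\right) = \left(2648 - 4331\right) \left(48413 + \left(190 - \left(-204\right) \left(-31\right)\right)\right) = - 1683 \left(48413 + \left(190 - 6324\right)\right) = - 1683 \left(48413 - 6134\right) = \left(-1683\right) 42279 = -71155557$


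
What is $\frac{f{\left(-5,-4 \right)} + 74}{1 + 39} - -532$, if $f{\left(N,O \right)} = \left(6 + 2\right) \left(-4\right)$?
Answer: $\frac{10661}{20} \approx 533.05$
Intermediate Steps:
$f{\left(N,O \right)} = -32$ ($f{\left(N,O \right)} = 8 \left(-4\right) = -32$)
$\frac{f{\left(-5,-4 \right)} + 74}{1 + 39} - -532 = \frac{-32 + 74}{1 + 39} - -532 = \frac{42}{40} + 532 = 42 \cdot \frac{1}{40} + 532 = \frac{21}{20} + 532 = \frac{10661}{20}$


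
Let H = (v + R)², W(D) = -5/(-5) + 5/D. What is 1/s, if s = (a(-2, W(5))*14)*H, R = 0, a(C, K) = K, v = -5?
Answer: 1/700 ≈ 0.0014286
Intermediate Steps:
W(D) = 1 + 5/D (W(D) = -5*(-⅕) + 5/D = 1 + 5/D)
H = 25 (H = (-5 + 0)² = (-5)² = 25)
s = 700 (s = (((5 + 5)/5)*14)*25 = (((⅕)*10)*14)*25 = (2*14)*25 = 28*25 = 700)
1/s = 1/700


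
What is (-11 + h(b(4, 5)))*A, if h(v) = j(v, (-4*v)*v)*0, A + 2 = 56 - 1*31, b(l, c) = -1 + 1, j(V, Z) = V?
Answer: -253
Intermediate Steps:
b(l, c) = 0
A = 23 (A = -2 + (56 - 1*31) = -2 + (56 - 31) = -2 + 25 = 23)
h(v) = 0 (h(v) = v*0 = 0)
(-11 + h(b(4, 5)))*A = (-11 + 0)*23 = -11*23 = -253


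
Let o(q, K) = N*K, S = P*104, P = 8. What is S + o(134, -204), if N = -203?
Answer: 42244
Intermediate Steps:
S = 832 (S = 8*104 = 832)
o(q, K) = -203*K
S + o(134, -204) = 832 - 203*(-204) = 832 + 41412 = 42244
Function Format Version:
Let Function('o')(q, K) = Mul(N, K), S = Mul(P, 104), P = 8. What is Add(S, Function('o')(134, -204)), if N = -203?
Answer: 42244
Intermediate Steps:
S = 832 (S = Mul(8, 104) = 832)
Function('o')(q, K) = Mul(-203, K)
Add(S, Function('o')(134, -204)) = Add(832, Mul(-203, -204)) = Add(832, 41412) = 42244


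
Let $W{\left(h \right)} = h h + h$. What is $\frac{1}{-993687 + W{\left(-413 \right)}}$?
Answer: $- \frac{1}{823531} \approx -1.2143 \cdot 10^{-6}$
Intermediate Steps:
$W{\left(h \right)} = h + h^{2}$ ($W{\left(h \right)} = h^{2} + h = h + h^{2}$)
$\frac{1}{-993687 + W{\left(-413 \right)}} = \frac{1}{-993687 - 413 \left(1 - 413\right)} = \frac{1}{-993687 - -170156} = \frac{1}{-993687 + 170156} = \frac{1}{-823531} = - \frac{1}{823531}$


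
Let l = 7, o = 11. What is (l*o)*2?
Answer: 154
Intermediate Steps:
(l*o)*2 = (7*11)*2 = 77*2 = 154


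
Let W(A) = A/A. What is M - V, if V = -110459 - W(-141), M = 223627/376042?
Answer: 41537822947/376042 ≈ 1.1046e+5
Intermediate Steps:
W(A) = 1
M = 223627/376042 (M = 223627*(1/376042) = 223627/376042 ≈ 0.59469)
V = -110460 (V = -110459 - 1*1 = -110459 - 1 = -110460)
M - V = 223627/376042 - 1*(-110460) = 223627/376042 + 110460 = 41537822947/376042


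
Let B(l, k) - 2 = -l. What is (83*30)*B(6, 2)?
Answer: -9960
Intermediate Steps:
B(l, k) = 2 - l
(83*30)*B(6, 2) = (83*30)*(2 - 1*6) = 2490*(2 - 6) = 2490*(-4) = -9960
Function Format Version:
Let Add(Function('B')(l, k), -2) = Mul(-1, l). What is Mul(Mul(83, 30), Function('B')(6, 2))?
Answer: -9960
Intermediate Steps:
Function('B')(l, k) = Add(2, Mul(-1, l))
Mul(Mul(83, 30), Function('B')(6, 2)) = Mul(Mul(83, 30), Add(2, Mul(-1, 6))) = Mul(2490, Add(2, -6)) = Mul(2490, -4) = -9960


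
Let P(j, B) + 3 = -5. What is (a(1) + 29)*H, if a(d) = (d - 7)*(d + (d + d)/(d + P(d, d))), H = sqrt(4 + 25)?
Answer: 173*sqrt(29)/7 ≈ 133.09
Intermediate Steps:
P(j, B) = -8 (P(j, B) = -3 - 5 = -8)
H = sqrt(29) ≈ 5.3852
a(d) = (-7 + d)*(d + 2*d/(-8 + d)) (a(d) = (d - 7)*(d + (d + d)/(d - 8)) = (-7 + d)*(d + (2*d)/(-8 + d)) = (-7 + d)*(d + 2*d/(-8 + d)))
(a(1) + 29)*H = (1*(42 + 1**2 - 13*1)/(-8 + 1) + 29)*sqrt(29) = (1*(42 + 1 - 13)/(-7) + 29)*sqrt(29) = (1*(-1/7)*30 + 29)*sqrt(29) = (-30/7 + 29)*sqrt(29) = 173*sqrt(29)/7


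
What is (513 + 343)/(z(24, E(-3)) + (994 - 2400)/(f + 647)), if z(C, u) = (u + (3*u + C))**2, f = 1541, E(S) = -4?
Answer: 936464/69313 ≈ 13.511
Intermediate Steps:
z(C, u) = (C + 4*u)**2 (z(C, u) = (u + (C + 3*u))**2 = (C + 4*u)**2)
(513 + 343)/(z(24, E(-3)) + (994 - 2400)/(f + 647)) = (513 + 343)/((24 + 4*(-4))**2 + (994 - 2400)/(1541 + 647)) = 856/((24 - 16)**2 - 1406/2188) = 856/(8**2 - 1406*1/2188) = 856/(64 - 703/1094) = 856/(69313/1094) = 856*(1094/69313) = 936464/69313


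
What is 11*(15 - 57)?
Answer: -462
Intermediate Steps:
11*(15 - 57) = 11*(-42) = -462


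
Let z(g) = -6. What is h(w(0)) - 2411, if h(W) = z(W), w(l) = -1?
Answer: -2417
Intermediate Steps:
h(W) = -6
h(w(0)) - 2411 = -6 - 2411 = -2417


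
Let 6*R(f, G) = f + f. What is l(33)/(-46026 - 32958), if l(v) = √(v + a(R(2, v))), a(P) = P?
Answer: -√303/236952 ≈ -7.3462e-5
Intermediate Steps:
R(f, G) = f/3 (R(f, G) = (f + f)/6 = (2*f)/6 = f/3)
l(v) = √(⅔ + v) (l(v) = √(v + (⅓)*2) = √(v + ⅔) = √(⅔ + v))
l(33)/(-46026 - 32958) = (√(6 + 9*33)/3)/(-46026 - 32958) = (√(6 + 297)/3)/(-78984) = (√303/3)*(-1/78984) = -√303/236952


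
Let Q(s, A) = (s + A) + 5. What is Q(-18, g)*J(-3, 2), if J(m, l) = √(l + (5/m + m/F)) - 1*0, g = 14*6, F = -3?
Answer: 142*√3/3 ≈ 81.984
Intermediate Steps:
g = 84
J(m, l) = √(l + 5/m - m/3) (J(m, l) = √(l + (5/m + m/(-3))) - 1*0 = √(l + (5/m + m*(-⅓))) + 0 = √(l + (5/m - m/3)) + 0 = √(l + 5/m - m/3) + 0 = √(l + 5/m - m/3))
Q(s, A) = 5 + A + s (Q(s, A) = (A + s) + 5 = 5 + A + s)
Q(-18, g)*J(-3, 2) = (5 + 84 - 18)*(√(-3*(-3) + 9*2 + 45/(-3))/3) = 71*(√(9 + 18 + 45*(-⅓))/3) = 71*(√(9 + 18 - 15)/3) = 71*(√12/3) = 71*((2*√3)/3) = 71*(2*√3/3) = 142*√3/3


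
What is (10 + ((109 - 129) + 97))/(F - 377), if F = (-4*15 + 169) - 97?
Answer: -87/365 ≈ -0.23836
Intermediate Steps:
F = 12 (F = (-60 + 169) - 97 = 109 - 97 = 12)
(10 + ((109 - 129) + 97))/(F - 377) = (10 + ((109 - 129) + 97))/(12 - 377) = (10 + (-20 + 97))/(-365) = (10 + 77)*(-1/365) = 87*(-1/365) = -87/365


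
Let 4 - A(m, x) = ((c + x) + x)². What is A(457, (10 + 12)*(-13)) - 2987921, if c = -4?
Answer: -3319693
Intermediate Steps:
A(m, x) = 4 - (-4 + 2*x)² (A(m, x) = 4 - ((-4 + x) + x)² = 4 - (-4 + 2*x)²)
A(457, (10 + 12)*(-13)) - 2987921 = (4 - 4*(-2 + (10 + 12)*(-13))²) - 2987921 = (4 - 4*(-2 + 22*(-13))²) - 2987921 = (4 - 4*(-2 - 286)²) - 2987921 = (4 - 4*(-288)²) - 2987921 = (4 - 4*82944) - 2987921 = (4 - 331776) - 2987921 = -331772 - 2987921 = -3319693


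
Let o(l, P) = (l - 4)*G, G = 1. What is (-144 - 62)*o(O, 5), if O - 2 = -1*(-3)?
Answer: -206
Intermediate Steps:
O = 5 (O = 2 - 1*(-3) = 2 + 3 = 5)
o(l, P) = -4 + l (o(l, P) = (l - 4)*1 = (-4 + l)*1 = -4 + l)
(-144 - 62)*o(O, 5) = (-144 - 62)*(-4 + 5) = -206*1 = -206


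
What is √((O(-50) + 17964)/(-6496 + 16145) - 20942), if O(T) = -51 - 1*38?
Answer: I*√1949594759467/9649 ≈ 144.71*I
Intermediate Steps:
O(T) = -89 (O(T) = -51 - 38 = -89)
√((O(-50) + 17964)/(-6496 + 16145) - 20942) = √((-89 + 17964)/(-6496 + 16145) - 20942) = √(17875/9649 - 20942) = √(-202051483/9649) = I*√1949594759467/9649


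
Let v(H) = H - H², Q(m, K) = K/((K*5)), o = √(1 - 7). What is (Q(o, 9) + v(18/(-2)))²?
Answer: 201601/25 ≈ 8064.0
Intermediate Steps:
o = I*√6 (o = √(-6) = I*√6 ≈ 2.4495*I)
Q(m, K) = ⅕ (Q(m, K) = K/((5*K)) = K*(1/(5*K)) = ⅕)
(Q(o, 9) + v(18/(-2)))² = (⅕ + (18/(-2))*(1 - 18/(-2)))² = (⅕ + (18*(-½))*(1 - 18*(-1)/2))² = (⅕ - 9*(1 - 1*(-9)))² = (⅕ - 9*(1 + 9))² = (⅕ - 9*10)² = (⅕ - 90)² = (-449/5)² = 201601/25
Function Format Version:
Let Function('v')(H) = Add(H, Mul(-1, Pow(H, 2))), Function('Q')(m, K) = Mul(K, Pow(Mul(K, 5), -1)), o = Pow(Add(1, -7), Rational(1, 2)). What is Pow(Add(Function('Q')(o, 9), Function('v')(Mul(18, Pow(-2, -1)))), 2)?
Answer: Rational(201601, 25) ≈ 8064.0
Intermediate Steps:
o = Mul(I, Pow(6, Rational(1, 2))) (o = Pow(-6, Rational(1, 2)) = Mul(I, Pow(6, Rational(1, 2))) ≈ Mul(2.4495, I))
Function('Q')(m, K) = Rational(1, 5) (Function('Q')(m, K) = Mul(K, Pow(Mul(5, K), -1)) = Mul(K, Mul(Rational(1, 5), Pow(K, -1))) = Rational(1, 5))
Pow(Add(Function('Q')(o, 9), Function('v')(Mul(18, Pow(-2, -1)))), 2) = Pow(Add(Rational(1, 5), Mul(Mul(18, Pow(-2, -1)), Add(1, Mul(-1, Mul(18, Pow(-2, -1)))))), 2) = Pow(Add(Rational(1, 5), Mul(Mul(18, Rational(-1, 2)), Add(1, Mul(-1, Mul(18, Rational(-1, 2)))))), 2) = Pow(Add(Rational(1, 5), Mul(-9, Add(1, Mul(-1, -9)))), 2) = Pow(Add(Rational(1, 5), Mul(-9, Add(1, 9))), 2) = Pow(Add(Rational(1, 5), Mul(-9, 10)), 2) = Pow(Add(Rational(1, 5), -90), 2) = Pow(Rational(-449, 5), 2) = Rational(201601, 25)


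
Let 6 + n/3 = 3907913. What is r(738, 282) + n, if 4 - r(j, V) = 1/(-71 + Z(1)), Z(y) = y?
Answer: 820660751/70 ≈ 1.1724e+7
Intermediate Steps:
n = 11723721 (n = -18 + 3*3907913 = -18 + 11723739 = 11723721)
r(j, V) = 281/70 (r(j, V) = 4 - 1/(-71 + 1) = 4 - 1/(-70) = 4 - 1*(-1/70) = 4 + 1/70 = 281/70)
r(738, 282) + n = 281/70 + 11723721 = 820660751/70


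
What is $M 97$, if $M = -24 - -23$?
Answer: $-97$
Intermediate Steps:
$M = -1$ ($M = -24 + 23 = -1$)
$M 97 = \left(-1\right) 97 = -97$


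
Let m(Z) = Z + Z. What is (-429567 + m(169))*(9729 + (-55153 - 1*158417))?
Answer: 87494468589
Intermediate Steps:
m(Z) = 2*Z
(-429567 + m(169))*(9729 + (-55153 - 1*158417)) = (-429567 + 2*169)*(9729 + (-55153 - 1*158417)) = (-429567 + 338)*(9729 + (-55153 - 158417)) = -429229*(9729 - 213570) = -429229*(-203841) = 87494468589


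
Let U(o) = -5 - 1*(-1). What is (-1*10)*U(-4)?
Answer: 40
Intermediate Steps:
U(o) = -4 (U(o) = -5 + 1 = -4)
(-1*10)*U(-4) = -1*10*(-4) = -10*(-4) = 40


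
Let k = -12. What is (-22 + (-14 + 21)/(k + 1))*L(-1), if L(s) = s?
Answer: 249/11 ≈ 22.636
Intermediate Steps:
(-22 + (-14 + 21)/(k + 1))*L(-1) = (-22 + (-14 + 21)/(-12 + 1))*(-1) = (-22 + 7/(-11))*(-1) = (-22 + 7*(-1/11))*(-1) = (-22 - 7/11)*(-1) = -249/11*(-1) = 249/11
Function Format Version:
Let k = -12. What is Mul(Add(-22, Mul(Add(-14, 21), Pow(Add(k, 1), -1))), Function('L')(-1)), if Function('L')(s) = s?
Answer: Rational(249, 11) ≈ 22.636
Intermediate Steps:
Mul(Add(-22, Mul(Add(-14, 21), Pow(Add(k, 1), -1))), Function('L')(-1)) = Mul(Add(-22, Mul(Add(-14, 21), Pow(Add(-12, 1), -1))), -1) = Mul(Add(-22, Mul(7, Pow(-11, -1))), -1) = Mul(Add(-22, Mul(7, Rational(-1, 11))), -1) = Mul(Add(-22, Rational(-7, 11)), -1) = Mul(Rational(-249, 11), -1) = Rational(249, 11)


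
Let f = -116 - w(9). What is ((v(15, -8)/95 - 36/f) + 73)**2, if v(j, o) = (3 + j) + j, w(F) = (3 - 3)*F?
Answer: 41179367329/7590025 ≈ 5425.5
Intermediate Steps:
w(F) = 0 (w(F) = 0*F = 0)
v(j, o) = 3 + 2*j
f = -116 (f = -116 - 1*0 = -116 + 0 = -116)
((v(15, -8)/95 - 36/f) + 73)**2 = (((3 + 2*15)/95 - 36/(-116)) + 73)**2 = (((3 + 30)*(1/95) - 36*(-1/116)) + 73)**2 = ((33*(1/95) + 9/29) + 73)**2 = ((33/95 + 9/29) + 73)**2 = (1812/2755 + 73)**2 = (202927/2755)**2 = 41179367329/7590025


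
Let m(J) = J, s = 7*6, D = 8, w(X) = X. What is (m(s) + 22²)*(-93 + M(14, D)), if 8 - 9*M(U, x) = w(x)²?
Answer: -469718/9 ≈ -52191.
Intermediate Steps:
s = 42
M(U, x) = 8/9 - x²/9
(m(s) + 22²)*(-93 + M(14, D)) = (42 + 22²)*(-93 + (8/9 - ⅑*8²)) = (42 + 484)*(-93 + (8/9 - ⅑*64)) = 526*(-93 + (8/9 - 64/9)) = 526*(-93 - 56/9) = 526*(-893/9) = -469718/9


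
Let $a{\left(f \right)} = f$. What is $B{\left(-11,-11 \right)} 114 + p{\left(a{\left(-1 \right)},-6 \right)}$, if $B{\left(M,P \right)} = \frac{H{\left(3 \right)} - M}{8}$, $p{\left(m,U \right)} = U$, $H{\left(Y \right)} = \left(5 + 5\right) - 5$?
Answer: $222$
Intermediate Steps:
$H{\left(Y \right)} = 5$ ($H{\left(Y \right)} = 10 - 5 = 5$)
$B{\left(M,P \right)} = \frac{5}{8} - \frac{M}{8}$ ($B{\left(M,P \right)} = \frac{5 - M}{8} = \left(5 - M\right) \frac{1}{8} = \frac{5}{8} - \frac{M}{8}$)
$B{\left(-11,-11 \right)} 114 + p{\left(a{\left(-1 \right)},-6 \right)} = \left(\frac{5}{8} - - \frac{11}{8}\right) 114 - 6 = \left(\frac{5}{8} + \frac{11}{8}\right) 114 - 6 = 2 \cdot 114 - 6 = 228 - 6 = 222$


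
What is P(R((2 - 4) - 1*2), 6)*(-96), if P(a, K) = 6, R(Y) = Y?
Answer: -576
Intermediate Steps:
P(R((2 - 4) - 1*2), 6)*(-96) = 6*(-96) = -576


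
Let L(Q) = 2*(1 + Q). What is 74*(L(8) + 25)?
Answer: 3182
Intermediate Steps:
L(Q) = 2 + 2*Q
74*(L(8) + 25) = 74*((2 + 2*8) + 25) = 74*((2 + 16) + 25) = 74*(18 + 25) = 74*43 = 3182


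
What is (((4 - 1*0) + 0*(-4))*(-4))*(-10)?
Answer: 160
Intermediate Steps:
(((4 - 1*0) + 0*(-4))*(-4))*(-10) = (((4 + 0) + 0)*(-4))*(-10) = ((4 + 0)*(-4))*(-10) = (4*(-4))*(-10) = -16*(-10) = 160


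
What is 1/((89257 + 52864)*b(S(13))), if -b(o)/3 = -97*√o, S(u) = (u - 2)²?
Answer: 1/454929321 ≈ 2.1981e-9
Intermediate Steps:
S(u) = (-2 + u)²
b(o) = 291*√o (b(o) = -(-291)*√o = 291*√o)
1/((89257 + 52864)*b(S(13))) = 1/((89257 + 52864)*((291*√((-2 + 13)²)))) = 1/(142121*((291*√(11²)))) = 1/(142121*((291*√121))) = 1/(142121*((291*11))) = (1/142121)/3201 = (1/142121)*(1/3201) = 1/454929321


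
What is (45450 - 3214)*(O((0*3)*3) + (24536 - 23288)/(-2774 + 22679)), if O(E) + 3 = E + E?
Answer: -823137404/6635 ≈ -1.2406e+5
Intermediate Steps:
O(E) = -3 + 2*E (O(E) = -3 + (E + E) = -3 + 2*E)
(45450 - 3214)*(O((0*3)*3) + (24536 - 23288)/(-2774 + 22679)) = (45450 - 3214)*((-3 + 2*((0*3)*3)) + (24536 - 23288)/(-2774 + 22679)) = 42236*((-3 + 2*(0*3)) + 1248/19905) = 42236*((-3 + 2*0) + 1248*(1/19905)) = 42236*((-3 + 0) + 416/6635) = 42236*(-3 + 416/6635) = 42236*(-19489/6635) = -823137404/6635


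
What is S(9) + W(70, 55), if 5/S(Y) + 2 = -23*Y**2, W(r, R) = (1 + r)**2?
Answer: 1880292/373 ≈ 5041.0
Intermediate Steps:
S(Y) = 5/(-2 - 23*Y**2)
S(9) + W(70, 55) = -5/(2 + 23*9**2) + (1 + 70)**2 = -5/(2 + 23*81) + 71**2 = -5/(2 + 1863) + 5041 = -5/1865 + 5041 = -5*1/1865 + 5041 = -1/373 + 5041 = 1880292/373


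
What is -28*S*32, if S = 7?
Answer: -6272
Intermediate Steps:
-28*S*32 = -28*7*32 = -196*32 = -6272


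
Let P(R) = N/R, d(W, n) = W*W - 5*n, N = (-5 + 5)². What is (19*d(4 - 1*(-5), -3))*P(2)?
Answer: 0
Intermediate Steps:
N = 0 (N = 0² = 0)
d(W, n) = W² - 5*n
P(R) = 0 (P(R) = 0/R = 0)
(19*d(4 - 1*(-5), -3))*P(2) = (19*((4 - 1*(-5))² - 5*(-3)))*0 = (19*((4 + 5)² + 15))*0 = (19*(9² + 15))*0 = (19*(81 + 15))*0 = (19*96)*0 = 1824*0 = 0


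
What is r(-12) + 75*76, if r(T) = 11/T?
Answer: 68389/12 ≈ 5699.1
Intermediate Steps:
r(-12) + 75*76 = 11/(-12) + 75*76 = 11*(-1/12) + 5700 = -11/12 + 5700 = 68389/12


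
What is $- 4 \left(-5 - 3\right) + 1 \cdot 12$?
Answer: $44$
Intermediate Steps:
$- 4 \left(-5 - 3\right) + 1 \cdot 12 = - 4 \left(-5 - 3\right) + 12 = \left(-4\right) \left(-8\right) + 12 = 32 + 12 = 44$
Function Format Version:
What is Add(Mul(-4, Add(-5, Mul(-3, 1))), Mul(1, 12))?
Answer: 44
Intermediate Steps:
Add(Mul(-4, Add(-5, Mul(-3, 1))), Mul(1, 12)) = Add(Mul(-4, Add(-5, -3)), 12) = Add(Mul(-4, -8), 12) = Add(32, 12) = 44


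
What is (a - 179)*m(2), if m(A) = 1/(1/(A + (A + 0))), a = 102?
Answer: -308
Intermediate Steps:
m(A) = 2*A (m(A) = 1/(1/(A + A)) = 1/(1/(2*A)) = 2*A)
(a - 179)*m(2) = (102 - 179)*(2*2) = -77*4 = -308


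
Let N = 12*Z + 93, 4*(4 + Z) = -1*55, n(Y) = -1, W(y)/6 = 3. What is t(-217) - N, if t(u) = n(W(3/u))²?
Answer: 121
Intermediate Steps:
W(y) = 18 (W(y) = 6*3 = 18)
t(u) = 1 (t(u) = (-1)² = 1)
Z = -71/4 (Z = -4 + (-1*55)/4 = -4 + (¼)*(-55) = -4 - 55/4 = -71/4 ≈ -17.750)
N = -120 (N = 12*(-71/4) + 93 = -213 + 93 = -120)
t(-217) - N = 1 - 1*(-120) = 1 + 120 = 121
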